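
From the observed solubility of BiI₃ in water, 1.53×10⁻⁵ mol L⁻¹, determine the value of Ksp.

BiI₃(s) ⇌ Bi³⁺(aq) + 3 I⁻(aq)
Call the molar solubility s, so that [Bi³⁺] = s and [I⁻] = 3s.
Ksp = [Bi³⁺][I⁻]^3 = s · (3s)^3 = 27s^4
Ksp = 27 × (1.53×10⁻⁵)^4 = 1.48×10⁻¹⁸

Ksp = 1.48×10⁻¹⁸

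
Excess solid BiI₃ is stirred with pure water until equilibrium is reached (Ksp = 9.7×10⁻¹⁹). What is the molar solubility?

1.4×10⁻⁵ M

BiI₃(s) ⇌ Bi³⁺(aq) + 3 I⁻(aq)
Let s be the molar solubility. Then [Bi³⁺] = s and [I⁻] = 3s.
Ksp = [Bi³⁺][I⁻]^3 = s · (3s)^3 = 27s^4
27s^4 = 9.7×10⁻¹⁹  ⇒  s^4 = 3.6×10⁻²⁰
s = (3.6×10⁻²⁰)^(1/4) = 1.4×10⁻⁵ M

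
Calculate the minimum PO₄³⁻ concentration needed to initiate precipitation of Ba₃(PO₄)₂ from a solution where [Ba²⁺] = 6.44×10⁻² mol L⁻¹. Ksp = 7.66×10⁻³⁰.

Each salt precipitates once Q = Ksp for that salt.
Ba₃(PO₄)₂(s) ⇌ 3 Ba²⁺(aq) + 2 PO₄³⁻(aq)
Ksp = [Ba²⁺]^3[PO₄³⁻]^2 = [PO₄³⁻]^2(6.44×10⁻²)^3
[PO₄³⁻]^2 = 7.66×10⁻³⁰ / (6.44×10⁻²)^3 = 2.87×10⁻²⁶
[PO₄³⁻] = 1.69×10⁻¹³ mol L⁻¹

1.69×10⁻¹³ M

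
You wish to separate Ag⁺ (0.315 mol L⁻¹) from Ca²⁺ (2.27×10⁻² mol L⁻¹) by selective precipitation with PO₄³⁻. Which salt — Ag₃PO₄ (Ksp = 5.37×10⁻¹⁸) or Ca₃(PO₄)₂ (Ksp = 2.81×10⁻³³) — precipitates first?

Each salt precipitates once Q = Ksp for that salt.
For Ag₃PO₄: [PO₄³⁻] = (Ksp/[Ag⁺]^3) = 1.72×10⁻¹⁶ mol L⁻¹
For Ca₃(PO₄)₂: [PO₄³⁻] = (Ksp/[Ca²⁺]^3)^(1/2) = 1.55×10⁻¹⁴ mol L⁻¹
Ag₃PO₄ requires the lower [PO₄³⁻], so it precipitates first.

Ag₃PO₄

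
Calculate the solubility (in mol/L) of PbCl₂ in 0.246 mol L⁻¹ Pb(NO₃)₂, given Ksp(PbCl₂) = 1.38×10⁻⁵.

3.74×10⁻³ M

PbCl₂(s) ⇌ Pb²⁺(aq) + 2 Cl⁻(aq)
Pb²⁺ is already present at 0.246 mol L⁻¹. If s mol/L of PbCl₂ dissolves, [Cl⁻] = 2s while [Pb²⁺] ≈ 0.246 mol L⁻¹.
Ksp = [Pb²⁺][Cl⁻]^2 = (0.246)(2s)^2
(2s)^2 = 1.38×10⁻⁵ / (0.246) = 5.61×10⁻⁵
s = 3.74×10⁻³ mol L⁻¹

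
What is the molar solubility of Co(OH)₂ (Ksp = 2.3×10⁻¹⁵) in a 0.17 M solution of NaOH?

Co(OH)₂(s) ⇌ Co²⁺(aq) + 2 OH⁻(aq)
With OH⁻ already at 0.17 M and s small, take [OH⁻] ≈ 0.17 M and [Co²⁺] = s.
Ksp = [Co²⁺][OH⁻]^2 = s(0.17)^2
s = 2.3×10⁻¹⁵ / (0.17)^2 = 8.0×10⁻¹⁴
s = 8.0×10⁻¹⁴ M

8.0×10⁻¹⁴ M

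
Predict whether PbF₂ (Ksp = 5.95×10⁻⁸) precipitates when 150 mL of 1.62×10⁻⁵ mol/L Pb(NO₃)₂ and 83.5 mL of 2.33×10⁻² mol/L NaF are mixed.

No

The combined volume is 233.5 mL.
[Pb²⁺] = (1.62×10⁻⁵)(150)/233.5 = 1.04×10⁻⁵ mol/L
[F⁻] = (2.33×10⁻²)(83.5)/233.5 = 8.33×10⁻³ mol/L
Q = [Pb²⁺][F⁻]^2 = 7.22×10⁻¹⁰
Q = 7.22×10⁻¹⁰ < Ksp = 5.95×10⁻⁸, so the solution is unsaturated and no precipitate forms.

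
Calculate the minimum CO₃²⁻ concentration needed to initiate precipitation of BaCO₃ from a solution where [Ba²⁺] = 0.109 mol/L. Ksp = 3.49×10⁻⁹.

Each salt precipitates once Q = Ksp for that salt.
BaCO₃(s) ⇌ Ba²⁺(aq) + CO₃²⁻(aq)
Ksp = [Ba²⁺][CO₃²⁻] = [CO₃²⁻](0.109)
[CO₃²⁻] = 3.49×10⁻⁹ / (0.109) = 3.20×10⁻⁸
[CO₃²⁻] = 3.20×10⁻⁸ mol/L

3.20×10⁻⁸ M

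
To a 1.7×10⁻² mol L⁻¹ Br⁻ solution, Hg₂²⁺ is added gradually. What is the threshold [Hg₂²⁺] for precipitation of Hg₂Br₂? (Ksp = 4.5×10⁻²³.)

A salt starts to precipitate once the ion product Q reaches its Ksp.
Hg₂Br₂(s) ⇌ Hg₂²⁺(aq) + 2 Br⁻(aq)
Ksp = [Hg₂²⁺][Br⁻]^2 = [Hg₂²⁺](1.7×10⁻²)^2
[Hg₂²⁺] = 4.5×10⁻²³ / (1.7×10⁻²)^2 = 1.6×10⁻¹⁹
[Hg₂²⁺] = 1.6×10⁻¹⁹ mol L⁻¹

1.6×10⁻¹⁹ M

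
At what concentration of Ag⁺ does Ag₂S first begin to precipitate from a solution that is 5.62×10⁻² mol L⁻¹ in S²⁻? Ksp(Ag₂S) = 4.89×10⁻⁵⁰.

A salt starts to precipitate once the ion product Q reaches its Ksp.
Ag₂S(s) ⇌ 2 Ag⁺(aq) + S²⁻(aq)
Ksp = [Ag⁺]^2[S²⁻] = [Ag⁺]^2(5.62×10⁻²)
[Ag⁺]^2 = 4.89×10⁻⁵⁰ / (5.62×10⁻²) = 8.70×10⁻⁴⁹
[Ag⁺] = 9.33×10⁻²⁵ mol L⁻¹

9.33×10⁻²⁵ M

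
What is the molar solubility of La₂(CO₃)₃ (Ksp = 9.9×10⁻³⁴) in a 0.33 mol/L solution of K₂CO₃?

La₂(CO₃)₃(s) ⇌ 2 La³⁺(aq) + 3 CO₃²⁻(aq)
With CO₃²⁻ already at 0.33 mol/L and s small, take [CO₃²⁻] ≈ 0.33 mol/L and [La³⁺] = 2s.
Ksp = [La³⁺]^2[CO₃²⁻]^3 = (2s)^2(0.33)^3
(2s)^2 = 9.9×10⁻³⁴ / (0.33)^3 = 2.8×10⁻³²
s = 8.3×10⁻¹⁷ mol/L

8.3×10⁻¹⁷ M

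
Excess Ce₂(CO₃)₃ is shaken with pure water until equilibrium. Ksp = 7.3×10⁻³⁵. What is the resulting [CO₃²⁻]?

Ce₂(CO₃)₃(s) ⇌ 2 Ce³⁺(aq) + 3 CO₃²⁻(aq)
Call the molar solubility s, so that [Ce³⁺] = 2s and [CO₃²⁻] = 3s.
Ksp = [Ce³⁺]^2[CO₃²⁻]^3 = (2s)^2 · (3s)^3 = 108s^5 = 7.3×10⁻³⁵
s = 5.8×10⁻⁸ mol L⁻¹
[CO₃²⁻] = 3s = 1.8×10⁻⁷ mol L⁻¹

1.8×10⁻⁷ M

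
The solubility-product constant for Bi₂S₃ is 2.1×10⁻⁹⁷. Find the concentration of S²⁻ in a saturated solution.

5.4×10⁻²⁰ M

Bi₂S₃(s) ⇌ 2 Bi³⁺(aq) + 3 S²⁻(aq)
Let s be the molar solubility. Then [Bi³⁺] = 2s and [S²⁻] = 3s.
Ksp = [Bi³⁺]^2[S²⁻]^3 = (2s)^2 · (3s)^3 = 108s^5 = 2.1×10⁻⁹⁷
s = 1.8×10⁻²⁰ mol L⁻¹
[S²⁻] = 3s = 5.4×10⁻²⁰ mol L⁻¹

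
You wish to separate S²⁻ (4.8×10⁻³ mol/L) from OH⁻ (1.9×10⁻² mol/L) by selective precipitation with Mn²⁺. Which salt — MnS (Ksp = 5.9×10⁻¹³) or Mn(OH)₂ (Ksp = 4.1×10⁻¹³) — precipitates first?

Each salt precipitates once Q = Ksp for that salt.
For MnS: [Mn²⁺] = (Ksp/[S²⁻]) = 1.2×10⁻¹⁰ mol/L
For Mn(OH)₂: [Mn²⁺] = (Ksp/[OH⁻]^2) = 1.1×10⁻⁹ mol/L
The smaller threshold [Mn²⁺] is reached first, so MnS precipitates first.

MnS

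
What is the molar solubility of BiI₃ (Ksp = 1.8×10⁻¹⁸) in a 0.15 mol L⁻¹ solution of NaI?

5.3×10⁻¹⁶ M

BiI₃(s) ⇌ Bi³⁺(aq) + 3 I⁻(aq)
Let s be the solubility of BiI₃ here. The common ion gives [I⁻] ≈ 0.15 mol L⁻¹, and [Bi³⁺] = s.
Ksp = [Bi³⁺][I⁻]^3 = s(0.15)^3
s = 1.8×10⁻¹⁸ / (0.15)^3 = 5.3×10⁻¹⁶
s = 5.3×10⁻¹⁶ mol L⁻¹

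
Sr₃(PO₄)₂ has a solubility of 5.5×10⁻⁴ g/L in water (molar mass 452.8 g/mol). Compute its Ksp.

Ksp = 2.9×10⁻²⁸

s = (5.5×10⁻⁴ g L⁻¹)/(452.8 g mol⁻¹) = 1.215×10⁻⁶ M
Sr₃(PO₄)₂(s) ⇌ 3 Sr²⁺(aq) + 2 PO₄³⁻(aq)
Let s be the molar solubility. Then [Sr²⁺] = 3s and [PO₄³⁻] = 2s.
Ksp = [Sr²⁺]^3[PO₄³⁻]^2 = (3s)^3 · (2s)^2 = 108s^5
Ksp = 108 × (1.215×10⁻⁶)^5 = 2.9×10⁻²⁸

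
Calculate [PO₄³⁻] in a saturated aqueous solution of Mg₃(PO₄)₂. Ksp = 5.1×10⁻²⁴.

Mg₃(PO₄)₂(s) ⇌ 3 Mg²⁺(aq) + 2 PO₄³⁻(aq)
If s mol/L of Mg₃(PO₄)₂ dissolves, [Mg²⁺] = 3s and [PO₄³⁻] = 2s.
Ksp = [Mg²⁺]^3[PO₄³⁻]^2 = (3s)^3 · (2s)^2 = 108s^5 = 5.1×10⁻²⁴
s = 8.6×10⁻⁶ mol/L
[PO₄³⁻] = 2s = 1.7×10⁻⁵ mol/L

1.7×10⁻⁵ M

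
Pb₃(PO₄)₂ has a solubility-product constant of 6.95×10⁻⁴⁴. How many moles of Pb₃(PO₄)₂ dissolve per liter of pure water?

Pb₃(PO₄)₂(s) ⇌ 3 Pb²⁺(aq) + 2 PO₄³⁻(aq)
With molar solubility s: [Pb²⁺] = 3s, [PO₄³⁻] = 2s.
Ksp = [Pb²⁺]^3[PO₄³⁻]^2 = (3s)^3 · (2s)^2 = 108s^5
108s^5 = 6.95×10⁻⁴⁴  ⇒  s^5 = 6.44×10⁻⁴⁶
s = 9.16×10⁻¹⁰ mol L⁻¹

9.16×10⁻¹⁰ M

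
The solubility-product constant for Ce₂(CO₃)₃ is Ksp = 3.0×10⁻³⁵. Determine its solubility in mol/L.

Ce₂(CO₃)₃(s) ⇌ 2 Ce³⁺(aq) + 3 CO₃²⁻(aq)
Let s be the molar solubility. Then [Ce³⁺] = 2s and [CO₃²⁻] = 3s.
Ksp = [Ce³⁺]^2[CO₃²⁻]^3 = (2s)^2 · (3s)^3 = 108s^5
108s^5 = 3.0×10⁻³⁵  ⇒  s^5 = 2.8×10⁻³⁷
s = (2.8×10⁻³⁷)^(1/5) = 4.9×10⁻⁸ M

4.9×10⁻⁸ M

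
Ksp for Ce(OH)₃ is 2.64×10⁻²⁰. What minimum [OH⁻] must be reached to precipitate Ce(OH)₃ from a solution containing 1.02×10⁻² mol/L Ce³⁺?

Precipitation of each salt begins when its ion product equals Ksp.
Ce(OH)₃(s) ⇌ Ce³⁺(aq) + 3 OH⁻(aq)
Ksp = [Ce³⁺][OH⁻]^3 = [OH⁻]^3(1.02×10⁻²)
[OH⁻]^3 = 2.64×10⁻²⁰ / (1.02×10⁻²) = 2.59×10⁻¹⁸
[OH⁻] = 1.37×10⁻⁶ mol/L

1.37×10⁻⁶ M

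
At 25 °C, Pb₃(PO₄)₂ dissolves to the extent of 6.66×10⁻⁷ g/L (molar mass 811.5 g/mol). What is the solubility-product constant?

Ksp = 4.02×10⁻⁴⁴

s = (6.66×10⁻⁷ g L⁻¹)/(811.5 g mol⁻¹) = 8.2070×10⁻¹⁰ M
Pb₃(PO₄)₂(s) ⇌ 3 Pb²⁺(aq) + 2 PO₄³⁻(aq)
Let s be the molar solubility. Then [Pb²⁺] = 3s and [PO₄³⁻] = 2s.
Ksp = [Pb²⁺]^3[PO₄³⁻]^2 = (3s)^3 · (2s)^2 = 108s^5
Ksp = 108 × (8.2070×10⁻¹⁰)^5 = 4.02×10⁻⁴⁴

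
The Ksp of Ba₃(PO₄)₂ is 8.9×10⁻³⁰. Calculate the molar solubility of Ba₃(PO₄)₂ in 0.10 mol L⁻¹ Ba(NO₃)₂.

4.7×10⁻¹⁴ M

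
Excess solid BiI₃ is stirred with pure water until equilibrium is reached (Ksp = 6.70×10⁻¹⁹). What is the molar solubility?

BiI₃(s) ⇌ Bi³⁺(aq) + 3 I⁻(aq)
If s mol/L of BiI₃ dissolves, [Bi³⁺] = s and [I⁻] = 3s.
Ksp = [Bi³⁺][I⁻]^3 = s · (3s)^3 = 27s^4
27s^4 = 6.70×10⁻¹⁹  ⇒  s^4 = 2.48×10⁻²⁰
s = 1.26×10⁻⁵ M

1.26×10⁻⁵ M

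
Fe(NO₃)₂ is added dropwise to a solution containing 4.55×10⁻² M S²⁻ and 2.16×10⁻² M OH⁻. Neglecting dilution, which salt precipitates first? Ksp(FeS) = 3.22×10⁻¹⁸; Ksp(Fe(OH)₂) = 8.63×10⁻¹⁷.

Each salt precipitates once Q = Ksp for that salt.
For FeS: [Fe²⁺] = (Ksp/[S²⁻]) = 7.08×10⁻¹⁷ M
For Fe(OH)₂: [Fe²⁺] = (Ksp/[OH⁻]^2) = 1.85×10⁻¹³ M
FeS requires the lower [Fe²⁺], so it precipitates first.

FeS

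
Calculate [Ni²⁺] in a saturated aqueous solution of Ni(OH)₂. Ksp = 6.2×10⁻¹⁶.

5.4×10⁻⁶ M

Ni(OH)₂(s) ⇌ Ni²⁺(aq) + 2 OH⁻(aq)
With molar solubility s: [Ni²⁺] = s, [OH⁻] = 2s.
Ksp = [Ni²⁺][OH⁻]^2 = s · (2s)^2 = 4s^3 = 6.2×10⁻¹⁶
s = 5.4×10⁻⁶ M
[Ni²⁺] = s = 5.4×10⁻⁶ M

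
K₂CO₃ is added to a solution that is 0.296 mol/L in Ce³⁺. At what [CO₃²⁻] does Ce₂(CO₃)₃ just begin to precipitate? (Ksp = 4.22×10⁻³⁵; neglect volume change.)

7.84×10⁻¹² M

Precipitation begins when Q = Ksp.
Ce₂(CO₃)₃(s) ⇌ 2 Ce³⁺(aq) + 3 CO₃²⁻(aq)
Ksp = [Ce³⁺]^2[CO₃²⁻]^3 = [CO₃²⁻]^3(0.296)^2
[CO₃²⁻]^3 = 4.22×10⁻³⁵ / (0.296)^2 = 4.82×10⁻³⁴
[CO₃²⁻] = 7.84×10⁻¹² mol/L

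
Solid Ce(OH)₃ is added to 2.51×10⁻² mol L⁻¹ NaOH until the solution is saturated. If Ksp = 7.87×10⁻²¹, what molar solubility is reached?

Ce(OH)₃(s) ⇌ Ce³⁺(aq) + 3 OH⁻(aq)
OH⁻ is already present at 2.51×10⁻² mol L⁻¹. If s mol/L of Ce(OH)₃ dissolves, [Ce³⁺] = s while [OH⁻] ≈ 2.51×10⁻² mol L⁻¹.
Ksp = [Ce³⁺][OH⁻]^3 = s(2.51×10⁻²)^3
s = 7.87×10⁻²¹ / (2.51×10⁻²)^3 = 4.98×10⁻¹⁶
s = 4.98×10⁻¹⁶ mol L⁻¹

4.98×10⁻¹⁶ M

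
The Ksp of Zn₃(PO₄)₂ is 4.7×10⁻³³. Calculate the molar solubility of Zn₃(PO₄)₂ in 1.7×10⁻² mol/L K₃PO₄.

Zn₃(PO₄)₂(s) ⇌ 3 Zn²⁺(aq) + 2 PO₄³⁻(aq)
Let s be the solubility of Zn₃(PO₄)₂ here. The common ion gives [PO₄³⁻] ≈ 1.7×10⁻² mol/L, and [Zn²⁺] = 3s.
Ksp = [Zn²⁺]^3[PO₄³⁻]^2 = (3s)^3(1.7×10⁻²)^2
(3s)^3 = 4.7×10⁻³³ / (1.7×10⁻²)^2 = 1.6×10⁻²⁹
s = 8.4×10⁻¹¹ mol/L

8.4×10⁻¹¹ M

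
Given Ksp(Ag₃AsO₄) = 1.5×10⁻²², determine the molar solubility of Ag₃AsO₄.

1.5×10⁻⁶ M

Ag₃AsO₄(s) ⇌ 3 Ag⁺(aq) + AsO₄³⁻(aq)
If s mol/L of Ag₃AsO₄ dissolves, [Ag⁺] = 3s and [AsO₄³⁻] = s.
Ksp = [Ag⁺]^3[AsO₄³⁻] = (3s)^3 · s = 27s^4
27s^4 = 1.5×10⁻²²  ⇒  s^4 = 5.6×10⁻²⁴
Taking the 4th root, s = 1.5×10⁻⁶ M.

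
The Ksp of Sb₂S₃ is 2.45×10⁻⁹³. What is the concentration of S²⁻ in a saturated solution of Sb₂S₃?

3.53×10⁻¹⁹ M

Sb₂S₃(s) ⇌ 2 Sb³⁺(aq) + 3 S²⁻(aq)
Let s be the molar solubility. Then [Sb³⁺] = 2s and [S²⁻] = 3s.
Ksp = [Sb³⁺]^2[S²⁻]^3 = (2s)^2 · (3s)^3 = 108s^5 = 2.45×10⁻⁹³
s = 1.18×10⁻¹⁹ mol/L
[S²⁻] = 3s = 3.53×10⁻¹⁹ mol/L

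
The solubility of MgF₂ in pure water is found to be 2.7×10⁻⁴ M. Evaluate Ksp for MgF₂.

Ksp = 7.9×10⁻¹¹

MgF₂(s) ⇌ Mg²⁺(aq) + 2 F⁻(aq)
Let s be the molar solubility. Then [Mg²⁺] = s and [F⁻] = 2s.
Ksp = [Mg²⁺][F⁻]^2 = s · (2s)^2 = 4s^3
Ksp = 4 × (2.7×10⁻⁴)^3 = 7.9×10⁻¹¹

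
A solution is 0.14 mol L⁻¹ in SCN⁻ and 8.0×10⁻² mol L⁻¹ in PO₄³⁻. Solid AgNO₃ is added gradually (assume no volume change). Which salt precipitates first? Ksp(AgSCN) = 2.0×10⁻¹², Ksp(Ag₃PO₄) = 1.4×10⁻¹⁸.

AgSCN

Precipitation begins when Q = Ksp.
For AgSCN: [Ag⁺] = (Ksp/[SCN⁻]) = 1.4×10⁻¹¹ mol L⁻¹
For Ag₃PO₄: [Ag⁺] = (Ksp/[PO₄³⁻])^(1/3) = 2.6×10⁻⁶ mol L⁻¹
AgSCN requires the lower [Ag⁺], so it precipitates first.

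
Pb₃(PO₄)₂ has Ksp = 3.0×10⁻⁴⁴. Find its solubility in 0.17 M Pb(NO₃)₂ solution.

1.2×10⁻²¹ M

Pb₃(PO₄)₂(s) ⇌ 3 Pb²⁺(aq) + 2 PO₄³⁻(aq)
The solution already contains Pb²⁺ at 0.17 M. Let s be the molar solubility of Pb₃(PO₄)₂.
[Pb²⁺] ≈ 0.17 M (common ion dominates); [PO₄³⁻] = 2s.
Ksp = [Pb²⁺]^3[PO₄³⁻]^2 = (0.17)^3(2s)^2
(2s)^2 = 3.0×10⁻⁴⁴ / (0.17)^3 = 6.1×10⁻⁴²
s = 1.2×10⁻²¹ M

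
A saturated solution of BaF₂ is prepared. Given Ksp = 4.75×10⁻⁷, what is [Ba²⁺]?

BaF₂(s) ⇌ Ba²⁺(aq) + 2 F⁻(aq)
With molar solubility s: [Ba²⁺] = s, [F⁻] = 2s.
Ksp = [Ba²⁺][F⁻]^2 = s · (2s)^2 = 4s^3 = 4.75×10⁻⁷
s = 4.92×10⁻³ M
[Ba²⁺] = s = 4.92×10⁻³ M

4.92×10⁻³ M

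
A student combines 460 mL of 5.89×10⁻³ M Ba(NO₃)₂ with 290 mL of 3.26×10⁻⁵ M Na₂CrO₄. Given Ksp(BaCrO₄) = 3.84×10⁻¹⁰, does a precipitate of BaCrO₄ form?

Yes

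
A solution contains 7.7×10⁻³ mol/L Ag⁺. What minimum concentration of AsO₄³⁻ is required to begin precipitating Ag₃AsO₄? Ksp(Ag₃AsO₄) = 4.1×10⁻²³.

9.0×10⁻¹⁷ M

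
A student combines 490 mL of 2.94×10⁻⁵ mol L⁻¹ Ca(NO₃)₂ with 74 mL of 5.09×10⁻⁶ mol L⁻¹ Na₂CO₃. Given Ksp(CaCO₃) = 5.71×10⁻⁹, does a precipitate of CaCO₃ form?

After mixing, V = 490 mL + 74 mL = 564 mL.
[Ca²⁺] = (2.94×10⁻⁵)(490)/564 = 2.55×10⁻⁵ mol L⁻¹
[CO₃²⁻] = (5.09×10⁻⁶)(74)/564 = 6.68×10⁻⁷ mol L⁻¹
Q = [Ca²⁺][CO₃²⁻] = 1.71×10⁻¹¹
Q < Ksp (1.71×10⁻¹¹ vs 5.71×10⁻⁹); the solution remains unsaturated and no precipitate forms.

No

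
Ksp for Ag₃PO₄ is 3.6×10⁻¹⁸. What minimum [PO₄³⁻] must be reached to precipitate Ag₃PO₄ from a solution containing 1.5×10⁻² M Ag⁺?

Each salt precipitates once Q = Ksp for that salt.
Ag₃PO₄(s) ⇌ 3 Ag⁺(aq) + PO₄³⁻(aq)
Ksp = [Ag⁺]^3[PO₄³⁻] = [PO₄³⁻](1.5×10⁻²)^3
[PO₄³⁻] = 3.6×10⁻¹⁸ / (1.5×10⁻²)^3 = 1.1×10⁻¹²
[PO₄³⁻] = 1.1×10⁻¹² M

1.1×10⁻¹² M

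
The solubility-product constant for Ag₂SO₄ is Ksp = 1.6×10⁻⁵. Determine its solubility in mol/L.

Ag₂SO₄(s) ⇌ 2 Ag⁺(aq) + SO₄²⁻(aq)
Call the molar solubility s, so that [Ag⁺] = 2s and [SO₄²⁻] = s.
Ksp = [Ag⁺]^2[SO₄²⁻] = (2s)^2 · s = 4s^3
4s^3 = 1.6×10⁻⁵  ⇒  s^3 = 4.0×10⁻⁶
s = (4.0×10⁻⁶)^(1/3) = 1.6×10⁻² mol/L

1.6×10⁻² M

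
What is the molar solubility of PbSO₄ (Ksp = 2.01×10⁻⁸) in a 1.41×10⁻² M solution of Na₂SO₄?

1.43×10⁻⁶ M

PbSO₄(s) ⇌ Pb²⁺(aq) + SO₄²⁻(aq)
SO₄²⁻ is already present at 1.41×10⁻² M. If s mol/L of PbSO₄ dissolves, [Pb²⁺] = s while [SO₄²⁻] ≈ 1.41×10⁻² M.
Ksp = [Pb²⁺][SO₄²⁻] = s(1.41×10⁻²)
s = 2.01×10⁻⁸ / (1.41×10⁻²) = 1.43×10⁻⁶
s = 1.43×10⁻⁶ M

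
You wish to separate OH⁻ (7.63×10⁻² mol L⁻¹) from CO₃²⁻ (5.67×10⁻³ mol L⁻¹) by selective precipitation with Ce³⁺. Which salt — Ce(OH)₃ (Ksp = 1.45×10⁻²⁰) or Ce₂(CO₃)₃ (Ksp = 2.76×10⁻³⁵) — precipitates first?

Ce(OH)₃

The threshold for precipitation is Q = Ksp.
For Ce(OH)₃: [Ce³⁺] = (Ksp/[OH⁻]^3) = 3.26×10⁻¹⁷ mol L⁻¹
For Ce₂(CO₃)₃: [Ce³⁺] = (Ksp/[CO₃²⁻]^3)^(1/2) = 1.23×10⁻¹⁴ mol L⁻¹
Ce(OH)₃ requires the lower [Ce³⁺], so it precipitates first.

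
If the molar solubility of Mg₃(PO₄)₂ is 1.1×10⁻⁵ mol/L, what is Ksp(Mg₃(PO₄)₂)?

Mg₃(PO₄)₂(s) ⇌ 3 Mg²⁺(aq) + 2 PO₄³⁻(aq)
Call the molar solubility s, so that [Mg²⁺] = 3s and [PO₄³⁻] = 2s.
Ksp = [Mg²⁺]^3[PO₄³⁻]^2 = (3s)^3 · (2s)^2 = 108s^5
Ksp = 108 × (1.1×10⁻⁵)^5 = 1.7×10⁻²³

Ksp = 1.7×10⁻²³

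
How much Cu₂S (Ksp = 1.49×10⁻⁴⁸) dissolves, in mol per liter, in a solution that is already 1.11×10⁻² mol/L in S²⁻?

5.79×10⁻²⁴ M

Cu₂S(s) ⇌ 2 Cu⁺(aq) + S²⁻(aq)
With S²⁻ already at 1.11×10⁻² mol/L and s small, take [S²⁻] ≈ 1.11×10⁻² mol/L and [Cu⁺] = 2s.
Ksp = [Cu⁺]^2[S²⁻] = (2s)^2(1.11×10⁻²)
(2s)^2 = 1.49×10⁻⁴⁸ / (1.11×10⁻²) = 1.34×10⁻⁴⁶
s = 5.79×10⁻²⁴ mol/L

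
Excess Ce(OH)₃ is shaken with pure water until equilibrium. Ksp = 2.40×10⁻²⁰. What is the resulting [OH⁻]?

Ce(OH)₃(s) ⇌ Ce³⁺(aq) + 3 OH⁻(aq)
Let s be the molar solubility. Then [Ce³⁺] = s and [OH⁻] = 3s.
Ksp = [Ce³⁺][OH⁻]^3 = s · (3s)^3 = 27s^4 = 2.40×10⁻²⁰
s = 5.46×10⁻⁶ mol/L
[OH⁻] = 3s = 1.64×10⁻⁵ mol/L

1.64×10⁻⁵ M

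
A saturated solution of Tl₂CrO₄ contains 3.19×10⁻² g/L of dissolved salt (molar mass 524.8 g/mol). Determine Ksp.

Ksp = 8.98×10⁻¹³

Molar solubility s = (3.19×10⁻² g/L) / (524.8 g/mol) = 6.0785×10⁻⁵ mol/L
Tl₂CrO₄(s) ⇌ 2 Tl⁺(aq) + CrO₄²⁻(aq)
If s mol/L of Tl₂CrO₄ dissolves, [Tl⁺] = 2s and [CrO₄²⁻] = s.
Ksp = [Tl⁺]^2[CrO₄²⁻] = (2s)^2 · s = 4s^3
Ksp = 4 × (6.0785×10⁻⁵)^3 = 8.98×10⁻¹³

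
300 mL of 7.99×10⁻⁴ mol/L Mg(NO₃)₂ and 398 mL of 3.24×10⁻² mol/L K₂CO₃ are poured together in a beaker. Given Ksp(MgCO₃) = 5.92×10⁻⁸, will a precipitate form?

Yes

The combined volume is 698 mL.
[Mg²⁺] = (7.99×10⁻⁴)(300)/698 = 3.43×10⁻⁴ mol/L
[CO₃²⁻] = (3.24×10⁻²)(398)/698 = 1.85×10⁻² mol/L
Q = [Mg²⁺][CO₃²⁻] = 6.34×10⁻⁶
Q = 6.34×10⁻⁶ > Ksp = 5.92×10⁻⁸, so the solution is supersaturated and MgCO₃ precipitates.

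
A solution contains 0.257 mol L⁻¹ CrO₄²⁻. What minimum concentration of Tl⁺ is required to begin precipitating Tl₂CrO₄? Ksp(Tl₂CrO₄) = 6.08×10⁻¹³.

1.54×10⁻⁶ M

A salt starts to precipitate once the ion product Q reaches its Ksp.
Tl₂CrO₄(s) ⇌ 2 Tl⁺(aq) + CrO₄²⁻(aq)
Ksp = [Tl⁺]^2[CrO₄²⁻] = [Tl⁺]^2(0.257)
[Tl⁺]^2 = 6.08×10⁻¹³ / (0.257) = 2.37×10⁻¹²
[Tl⁺] = 1.54×10⁻⁶ mol L⁻¹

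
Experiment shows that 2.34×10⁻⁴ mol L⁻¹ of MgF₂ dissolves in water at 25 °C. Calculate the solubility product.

MgF₂(s) ⇌ Mg²⁺(aq) + 2 F⁻(aq)
Let s be the molar solubility. Then [Mg²⁺] = s and [F⁻] = 2s.
Ksp = [Mg²⁺][F⁻]^2 = s · (2s)^2 = 4s^3
Ksp = 4 × (2.34×10⁻⁴)^3 = 5.13×10⁻¹¹

Ksp = 5.13×10⁻¹¹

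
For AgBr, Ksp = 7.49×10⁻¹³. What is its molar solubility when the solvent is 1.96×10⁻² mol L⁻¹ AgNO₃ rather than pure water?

3.82×10⁻¹¹ M

AgBr(s) ⇌ Ag⁺(aq) + Br⁻(aq)
The solution already contains Ag⁺ at 1.96×10⁻² mol L⁻¹. Let s be the molar solubility of AgBr.
[Ag⁺] ≈ 1.96×10⁻² mol L⁻¹ (common ion dominates); [Br⁻] = s.
Ksp = [Ag⁺][Br⁻] = (1.96×10⁻²)s
s = 7.49×10⁻¹³ / (1.96×10⁻²) = 3.82×10⁻¹¹
s = 3.82×10⁻¹¹ mol L⁻¹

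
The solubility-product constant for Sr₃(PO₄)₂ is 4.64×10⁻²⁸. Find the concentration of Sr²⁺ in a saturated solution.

4.02×10⁻⁶ M

Sr₃(PO₄)₂(s) ⇌ 3 Sr²⁺(aq) + 2 PO₄³⁻(aq)
If s mol/L of Sr₃(PO₄)₂ dissolves, [Sr²⁺] = 3s and [PO₄³⁻] = 2s.
Ksp = [Sr²⁺]^3[PO₄³⁻]^2 = (3s)^3 · (2s)^2 = 108s^5 = 4.64×10⁻²⁸
s = 1.34×10⁻⁶ M
[Sr²⁺] = 3s = 4.02×10⁻⁶ M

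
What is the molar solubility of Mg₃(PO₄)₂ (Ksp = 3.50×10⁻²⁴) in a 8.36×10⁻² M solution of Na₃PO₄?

2.65×10⁻⁸ M

Mg₃(PO₄)₂(s) ⇌ 3 Mg²⁺(aq) + 2 PO₄³⁻(aq)
PO₄³⁻ is already present at 8.36×10⁻² M. If s mol/L of Mg₃(PO₄)₂ dissolves, [Mg²⁺] = 3s while [PO₄³⁻] ≈ 8.36×10⁻² M.
Ksp = [Mg²⁺]^3[PO₄³⁻]^2 = (3s)^3(8.36×10⁻²)^2
(3s)^3 = 3.50×10⁻²⁴ / (8.36×10⁻²)^2 = 5.01×10⁻²²
s = 2.65×10⁻⁸ M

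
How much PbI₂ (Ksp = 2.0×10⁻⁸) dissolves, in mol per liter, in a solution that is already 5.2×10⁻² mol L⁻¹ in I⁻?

7.4×10⁻⁶ M

PbI₂(s) ⇌ Pb²⁺(aq) + 2 I⁻(aq)
With I⁻ already at 5.2×10⁻² mol L⁻¹ and s small, take [I⁻] ≈ 5.2×10⁻² mol L⁻¹ and [Pb²⁺] = s.
Ksp = [Pb²⁺][I⁻]^2 = s(5.2×10⁻²)^2
s = 2.0×10⁻⁸ / (5.2×10⁻²)^2 = 7.4×10⁻⁶
s = 7.4×10⁻⁶ mol L⁻¹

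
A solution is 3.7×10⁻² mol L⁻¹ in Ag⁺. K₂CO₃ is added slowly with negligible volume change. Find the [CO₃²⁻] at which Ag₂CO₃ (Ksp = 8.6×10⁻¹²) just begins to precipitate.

6.3×10⁻⁹ M

Precipitation of each salt begins when its ion product equals Ksp.
Ag₂CO₃(s) ⇌ 2 Ag⁺(aq) + CO₃²⁻(aq)
Ksp = [Ag⁺]^2[CO₃²⁻] = [CO₃²⁻](3.7×10⁻²)^2
[CO₃²⁻] = 8.6×10⁻¹² / (3.7×10⁻²)^2 = 6.3×10⁻⁹
[CO₃²⁻] = 6.3×10⁻⁹ mol L⁻¹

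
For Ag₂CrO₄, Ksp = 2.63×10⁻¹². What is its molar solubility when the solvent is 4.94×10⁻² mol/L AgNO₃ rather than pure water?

Ag₂CrO₄(s) ⇌ 2 Ag⁺(aq) + CrO₄²⁻(aq)
Let s be the solubility of Ag₂CrO₄ here. The common ion gives [Ag⁺] ≈ 4.94×10⁻² mol/L, and [CrO₄²⁻] = s.
Ksp = [Ag⁺]^2[CrO₄²⁻] = (4.94×10⁻²)^2s
s = 2.63×10⁻¹² / (4.94×10⁻²)^2 = 1.08×10⁻⁹
s = 1.08×10⁻⁹ mol/L

1.08×10⁻⁹ M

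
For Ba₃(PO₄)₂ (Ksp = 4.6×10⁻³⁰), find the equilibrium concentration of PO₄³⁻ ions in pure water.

1.1×10⁻⁶ M

Ba₃(PO₄)₂(s) ⇌ 3 Ba²⁺(aq) + 2 PO₄³⁻(aq)
If s mol/L of Ba₃(PO₄)₂ dissolves, [Ba²⁺] = 3s and [PO₄³⁻] = 2s.
Ksp = [Ba²⁺]^3[PO₄³⁻]^2 = (3s)^3 · (2s)^2 = 108s^5 = 4.6×10⁻³⁰
s = 5.3×10⁻⁷ mol/L
[PO₄³⁻] = 2s = 1.1×10⁻⁶ mol/L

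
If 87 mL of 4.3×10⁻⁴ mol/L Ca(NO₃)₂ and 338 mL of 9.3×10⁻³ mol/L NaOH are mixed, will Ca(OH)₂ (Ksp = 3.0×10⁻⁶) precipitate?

The combined volume is 425 mL.
[Ca²⁺] = (4.3×10⁻⁴)(87)/425 = 8.8×10⁻⁵ mol/L
[OH⁻] = (9.3×10⁻³)(338)/425 = 7.4×10⁻³ mol/L
Q = [Ca²⁺][OH⁻]^2 = 4.8×10⁻⁹
Since Q (4.8×10⁻⁹) is less than Ksp (3.0×10⁻⁶), no Ca(OH)₂ precipitates.

No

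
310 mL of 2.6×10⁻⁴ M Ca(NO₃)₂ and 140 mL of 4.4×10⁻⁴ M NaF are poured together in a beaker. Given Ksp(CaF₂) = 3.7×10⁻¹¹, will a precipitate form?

No

The combined volume is 450 mL.
[Ca²⁺] = (2.6×10⁻⁴)(310)/450 = 1.8×10⁻⁴ M
[F⁻] = (4.4×10⁻⁴)(140)/450 = 1.4×10⁻⁴ M
Q = [Ca²⁺][F⁻]^2 = 3.4×10⁻¹²
Q < Ksp (3.4×10⁻¹² vs 3.7×10⁻¹¹); the solution remains unsaturated and no precipitate forms.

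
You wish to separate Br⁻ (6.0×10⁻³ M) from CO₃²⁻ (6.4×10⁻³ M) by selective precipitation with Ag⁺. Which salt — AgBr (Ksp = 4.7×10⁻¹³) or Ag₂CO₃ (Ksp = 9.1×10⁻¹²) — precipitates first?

A salt starts to precipitate once the ion product Q reaches its Ksp.
For AgBr: [Ag⁺] = (Ksp/[Br⁻]) = 7.8×10⁻¹¹ M
For Ag₂CO₃: [Ag⁺] = (Ksp/[CO₃²⁻])^(1/2) = 3.8×10⁻⁵ M
Since AgBr needs less Ag⁺ to reach saturation, it precipitates first.

AgBr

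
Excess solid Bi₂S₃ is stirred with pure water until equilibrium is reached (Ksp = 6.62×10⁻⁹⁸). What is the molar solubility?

1.44×10⁻²⁰ M

Bi₂S₃(s) ⇌ 2 Bi³⁺(aq) + 3 S²⁻(aq)
Let s be the molar solubility. Then [Bi³⁺] = 2s and [S²⁻] = 3s.
Ksp = [Bi³⁺]^2[S²⁻]^3 = (2s)^2 · (3s)^3 = 108s^5
108s^5 = 6.62×10⁻⁹⁸  ⇒  s^5 = 6.13×10⁻¹⁰⁰
Taking the 5th root, s = 1.44×10⁻²⁰ mol/L.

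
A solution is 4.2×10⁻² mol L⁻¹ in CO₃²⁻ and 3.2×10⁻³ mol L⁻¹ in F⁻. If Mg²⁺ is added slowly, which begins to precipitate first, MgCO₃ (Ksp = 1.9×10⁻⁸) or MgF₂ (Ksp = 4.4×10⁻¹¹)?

MgCO₃

Precipitation of each salt begins when its ion product equals Ksp.
For MgCO₃: [Mg²⁺] = (Ksp/[CO₃²⁻]) = 4.5×10⁻⁷ mol L⁻¹
For MgF₂: [Mg²⁺] = (Ksp/[F⁻]^2) = 4.3×10⁻⁶ mol L⁻¹
The smaller threshold [Mg²⁺] is reached first, so MgCO₃ precipitates first.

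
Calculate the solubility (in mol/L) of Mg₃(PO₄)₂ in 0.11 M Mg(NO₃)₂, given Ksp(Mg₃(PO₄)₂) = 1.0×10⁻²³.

4.3×10⁻¹¹ M

Mg₃(PO₄)₂(s) ⇌ 3 Mg²⁺(aq) + 2 PO₄³⁻(aq)
Let s be the solubility of Mg₃(PO₄)₂ here. The common ion gives [Mg²⁺] ≈ 0.11 M, and [PO₄³⁻] = 2s.
Ksp = [Mg²⁺]^3[PO₄³⁻]^2 = (0.11)^3(2s)^2
(2s)^2 = 1.0×10⁻²³ / (0.11)^3 = 7.5×10⁻²¹
s = 4.3×10⁻¹¹ M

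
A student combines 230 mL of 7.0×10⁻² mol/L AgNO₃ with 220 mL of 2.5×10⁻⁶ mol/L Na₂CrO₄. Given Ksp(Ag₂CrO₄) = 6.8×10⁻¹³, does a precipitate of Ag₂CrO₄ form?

Yes

After mixing, V = 230 mL + 220 mL = 450 mL.
[Ag⁺] = (7.0×10⁻²)(230)/450 = 3.6×10⁻² mol/L
[CrO₄²⁻] = (2.5×10⁻⁶)(220)/450 = 1.2×10⁻⁶ mol/L
Q = [Ag⁺]^2[CrO₄²⁻] = 1.6×10⁻⁹
Q = 1.6×10⁻⁹ > Ksp = 6.8×10⁻¹³, so the solution is supersaturated and Ag₂CrO₄ precipitates.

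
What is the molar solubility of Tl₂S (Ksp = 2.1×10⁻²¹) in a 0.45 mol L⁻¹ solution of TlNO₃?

Tl₂S(s) ⇌ 2 Tl⁺(aq) + S²⁻(aq)
The solution already contains Tl⁺ at 0.45 mol L⁻¹. Let s be the molar solubility of Tl₂S.
[Tl⁺] ≈ 0.45 mol L⁻¹ (common ion dominates); [S²⁻] = s.
Ksp = [Tl⁺]^2[S²⁻] = (0.45)^2s
s = 2.1×10⁻²¹ / (0.45)^2 = 1.0×10⁻²⁰
s = 1.0×10⁻²⁰ mol L⁻¹

1.0×10⁻²⁰ M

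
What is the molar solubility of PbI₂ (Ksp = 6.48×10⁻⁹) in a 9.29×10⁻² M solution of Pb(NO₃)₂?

PbI₂(s) ⇌ Pb²⁺(aq) + 2 I⁻(aq)
Let s be the solubility of PbI₂ here. The common ion gives [Pb²⁺] ≈ 9.29×10⁻² M, and [I⁻] = 2s.
Ksp = [Pb²⁺][I⁻]^2 = (9.29×10⁻²)(2s)^2
(2s)^2 = 6.48×10⁻⁹ / (9.29×10⁻²) = 6.98×10⁻⁸
s = 1.32×10⁻⁴ M

1.32×10⁻⁴ M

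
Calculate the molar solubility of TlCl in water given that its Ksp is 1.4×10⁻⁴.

1.2×10⁻² M

TlCl(s) ⇌ Tl⁺(aq) + Cl⁻(aq)
For each mole of TlCl that dissolves per liter, [Tl⁺] = s and [Cl⁻] = s; let s denote this solubility.
Ksp = [Tl⁺][Cl⁻] = s · s = s^2
s^2 = 1.4×10⁻⁴
s = 1.2×10⁻² M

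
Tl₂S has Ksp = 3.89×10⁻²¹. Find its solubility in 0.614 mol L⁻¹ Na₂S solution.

Tl₂S(s) ⇌ 2 Tl⁺(aq) + S²⁻(aq)
The solution already contains S²⁻ at 0.614 mol L⁻¹. Let s be the molar solubility of Tl₂S.
[S²⁻] ≈ 0.614 mol L⁻¹ (common ion dominates); [Tl⁺] = 2s.
Ksp = [Tl⁺]^2[S²⁻] = (2s)^2(0.614)
(2s)^2 = 3.89×10⁻²¹ / (0.614) = 6.34×10⁻²¹
s = 3.98×10⁻¹¹ mol L⁻¹

3.98×10⁻¹¹ M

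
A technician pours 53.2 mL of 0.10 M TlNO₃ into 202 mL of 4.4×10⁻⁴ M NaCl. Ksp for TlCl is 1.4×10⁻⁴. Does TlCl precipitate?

The combined volume is 255.2 mL.
[Tl⁺] = (0.10)(53.2)/255.2 = 2.1×10⁻² M
[Cl⁻] = (4.4×10⁻⁴)(202)/255.2 = 3.5×10⁻⁴ M
Q = [Tl⁺][Cl⁻] = 7.3×10⁻⁶
Q = 7.3×10⁻⁶ < Ksp = 1.4×10⁻⁴, so the solution is unsaturated and no precipitate forms.

No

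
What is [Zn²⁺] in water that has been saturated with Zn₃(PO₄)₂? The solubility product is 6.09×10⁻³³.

Zn₃(PO₄)₂(s) ⇌ 3 Zn²⁺(aq) + 2 PO₄³⁻(aq)
Call the molar solubility s, so that [Zn²⁺] = 3s and [PO₄³⁻] = 2s.
Ksp = [Zn²⁺]^3[PO₄³⁻]^2 = (3s)^3 · (2s)^2 = 108s^5 = 6.09×10⁻³³
s = 1.41×10⁻⁷ M
[Zn²⁺] = 3s = 4.24×10⁻⁷ M

4.24×10⁻⁷ M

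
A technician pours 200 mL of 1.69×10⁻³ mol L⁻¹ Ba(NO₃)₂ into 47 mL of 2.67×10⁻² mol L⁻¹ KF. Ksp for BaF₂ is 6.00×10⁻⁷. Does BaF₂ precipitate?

No

Total volume after mixing = 200 + 47 = 247 mL.
[Ba²⁺] = (1.69×10⁻³)(200)/247 = 1.37×10⁻³ mol L⁻¹
[F⁻] = (2.67×10⁻²)(47)/247 = 5.08×10⁻³ mol L⁻¹
Q = [Ba²⁺][F⁻]^2 = 3.53×10⁻⁸
Q < Ksp (3.53×10⁻⁸ vs 6.00×10⁻⁷); the solution remains unsaturated and no precipitate forms.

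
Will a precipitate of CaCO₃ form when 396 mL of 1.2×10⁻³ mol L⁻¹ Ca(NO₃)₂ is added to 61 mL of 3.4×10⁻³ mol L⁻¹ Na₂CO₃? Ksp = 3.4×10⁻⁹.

Yes

The combined volume is 457 mL.
[Ca²⁺] = (1.2×10⁻³)(396)/457 = 1.0×10⁻³ mol L⁻¹
[CO₃²⁻] = (3.4×10⁻³)(61)/457 = 4.5×10⁻⁴ mol L⁻¹
Q = [Ca²⁺][CO₃²⁻] = 4.7×10⁻⁷
Because Q > Ksp (4.7×10⁻⁷ vs 3.4×10⁻⁹), a precipitate of CaCO₃ forms.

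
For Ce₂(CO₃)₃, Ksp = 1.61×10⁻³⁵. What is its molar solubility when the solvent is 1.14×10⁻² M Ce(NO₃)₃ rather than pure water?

Ce₂(CO₃)₃(s) ⇌ 2 Ce³⁺(aq) + 3 CO₃²⁻(aq)
Let s be the solubility of Ce₂(CO₃)₃ here. The common ion gives [Ce³⁺] ≈ 1.14×10⁻² M, and [CO₃²⁻] = 3s.
Ksp = [Ce³⁺]^2[CO₃²⁻]^3 = (1.14×10⁻²)^2(3s)^3
(3s)^3 = 1.61×10⁻³⁵ / (1.14×10⁻²)^2 = 1.24×10⁻³¹
s = 1.66×10⁻¹¹ M

1.66×10⁻¹¹ M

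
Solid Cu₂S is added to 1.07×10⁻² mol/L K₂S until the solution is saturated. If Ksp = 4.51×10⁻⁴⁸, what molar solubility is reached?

1.03×10⁻²³ M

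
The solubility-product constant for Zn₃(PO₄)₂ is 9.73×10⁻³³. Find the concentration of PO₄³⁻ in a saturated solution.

3.10×10⁻⁷ M

Zn₃(PO₄)₂(s) ⇌ 3 Zn²⁺(aq) + 2 PO₄³⁻(aq)
Call the molar solubility s, so that [Zn²⁺] = 3s and [PO₄³⁻] = 2s.
Ksp = [Zn²⁺]^3[PO₄³⁻]^2 = (3s)^3 · (2s)^2 = 108s^5 = 9.73×10⁻³³
s = 1.55×10⁻⁷ mol L⁻¹
[PO₄³⁻] = 2s = 3.10×10⁻⁷ mol L⁻¹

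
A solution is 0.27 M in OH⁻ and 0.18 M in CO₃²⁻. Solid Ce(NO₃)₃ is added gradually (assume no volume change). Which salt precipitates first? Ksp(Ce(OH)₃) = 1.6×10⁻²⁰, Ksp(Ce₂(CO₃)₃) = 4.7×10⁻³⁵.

The threshold for precipitation is Q = Ksp.
For Ce(OH)₃: [Ce³⁺] = (Ksp/[OH⁻]^3) = 8.1×10⁻¹⁹ M
For Ce₂(CO₃)₃: [Ce³⁺] = (Ksp/[CO₃²⁻]^3)^(1/2) = 9.0×10⁻¹⁷ M
Since Ce(OH)₃ needs less Ce³⁺ to reach saturation, it precipitates first.

Ce(OH)₃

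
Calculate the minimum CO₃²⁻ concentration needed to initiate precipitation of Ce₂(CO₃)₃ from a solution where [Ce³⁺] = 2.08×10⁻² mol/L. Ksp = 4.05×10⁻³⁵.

4.54×10⁻¹¹ M

Each salt precipitates once Q = Ksp for that salt.
Ce₂(CO₃)₃(s) ⇌ 2 Ce³⁺(aq) + 3 CO₃²⁻(aq)
Ksp = [Ce³⁺]^2[CO₃²⁻]^3 = [CO₃²⁻]^3(2.08×10⁻²)^2
[CO₃²⁻]^3 = 4.05×10⁻³⁵ / (2.08×10⁻²)^2 = 9.36×10⁻³²
[CO₃²⁻] = 4.54×10⁻¹¹ mol/L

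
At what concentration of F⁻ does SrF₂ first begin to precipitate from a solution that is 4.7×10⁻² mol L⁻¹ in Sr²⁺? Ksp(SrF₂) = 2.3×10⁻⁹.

2.2×10⁻⁴ M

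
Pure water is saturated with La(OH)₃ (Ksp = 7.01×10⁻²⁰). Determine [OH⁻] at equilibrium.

2.14×10⁻⁵ M

La(OH)₃(s) ⇌ La³⁺(aq) + 3 OH⁻(aq)
With molar solubility s: [La³⁺] = s, [OH⁻] = 3s.
Ksp = [La³⁺][OH⁻]^3 = s · (3s)^3 = 27s^4 = 7.01×10⁻²⁰
s = 7.14×10⁻⁶ M
[OH⁻] = 3s = 2.14×10⁻⁵ M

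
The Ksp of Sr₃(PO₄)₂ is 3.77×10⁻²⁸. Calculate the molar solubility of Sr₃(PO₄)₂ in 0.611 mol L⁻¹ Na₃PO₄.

Sr₃(PO₄)₂(s) ⇌ 3 Sr²⁺(aq) + 2 PO₄³⁻(aq)
The solution already contains PO₄³⁻ at 0.611 mol L⁻¹. Let s be the molar solubility of Sr₃(PO₄)₂.
[PO₄³⁻] ≈ 0.611 mol L⁻¹ (common ion dominates); [Sr²⁺] = 3s.
Ksp = [Sr²⁺]^3[PO₄³⁻]^2 = (3s)^3(0.611)^2
(3s)^3 = 3.77×10⁻²⁸ / (0.611)^2 = 1.01×10⁻²⁷
s = 3.34×10⁻¹⁰ mol L⁻¹

3.34×10⁻¹⁰ M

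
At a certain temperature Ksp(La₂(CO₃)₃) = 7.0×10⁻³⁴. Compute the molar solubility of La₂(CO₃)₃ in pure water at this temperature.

La₂(CO₃)₃(s) ⇌ 2 La³⁺(aq) + 3 CO₃²⁻(aq)
Call the molar solubility s, so that [La³⁺] = 2s and [CO₃²⁻] = 3s.
Ksp = [La³⁺]^2[CO₃²⁻]^3 = (2s)^2 · (3s)^3 = 108s^5
108s^5 = 7.0×10⁻³⁴  ⇒  s^5 = 6.5×10⁻³⁶
s = 9.2×10⁻⁸ mol/L

9.2×10⁻⁸ M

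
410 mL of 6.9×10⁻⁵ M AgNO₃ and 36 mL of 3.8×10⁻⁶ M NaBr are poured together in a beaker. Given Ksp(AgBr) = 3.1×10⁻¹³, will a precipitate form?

Yes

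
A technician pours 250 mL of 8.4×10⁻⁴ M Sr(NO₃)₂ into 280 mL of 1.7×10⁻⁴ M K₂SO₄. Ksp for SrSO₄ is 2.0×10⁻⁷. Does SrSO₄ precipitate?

No

The combined volume is 530 mL.
[Sr²⁺] = (8.4×10⁻⁴)(250)/530 = 4.0×10⁻⁴ M
[SO₄²⁻] = (1.7×10⁻⁴)(280)/530 = 9.0×10⁻⁵ M
Q = [Sr²⁺][SO₄²⁻] = 3.6×10⁻⁸
Q < Ksp (3.6×10⁻⁸ vs 2.0×10⁻⁷); the solution remains unsaturated and no precipitate forms.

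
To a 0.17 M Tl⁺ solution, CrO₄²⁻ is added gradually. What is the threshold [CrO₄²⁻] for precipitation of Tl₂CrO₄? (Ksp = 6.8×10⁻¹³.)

2.4×10⁻¹¹ M

Precipitation begins when Q = Ksp.
Tl₂CrO₄(s) ⇌ 2 Tl⁺(aq) + CrO₄²⁻(aq)
Ksp = [Tl⁺]^2[CrO₄²⁻] = [CrO₄²⁻](0.17)^2
[CrO₄²⁻] = 6.8×10⁻¹³ / (0.17)^2 = 2.4×10⁻¹¹
[CrO₄²⁻] = 2.4×10⁻¹¹ M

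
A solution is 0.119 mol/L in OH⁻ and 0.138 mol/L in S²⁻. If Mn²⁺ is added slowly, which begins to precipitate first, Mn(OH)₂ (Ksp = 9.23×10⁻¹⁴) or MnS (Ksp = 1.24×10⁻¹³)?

Precipitation begins when Q = Ksp.
For Mn(OH)₂: [Mn²⁺] = (Ksp/[OH⁻]^2) = 6.52×10⁻¹² mol/L
For MnS: [Mn²⁺] = (Ksp/[S²⁻]) = 8.99×10⁻¹³ mol/L
MnS requires the lower [Mn²⁺], so it precipitates first.

MnS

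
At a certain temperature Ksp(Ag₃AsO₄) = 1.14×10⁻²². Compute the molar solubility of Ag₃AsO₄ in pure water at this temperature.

Ag₃AsO₄(s) ⇌ 3 Ag⁺(aq) + AsO₄³⁻(aq)
Call the molar solubility s, so that [Ag⁺] = 3s and [AsO₄³⁻] = s.
Ksp = [Ag⁺]^3[AsO₄³⁻] = (3s)^3 · s = 27s^4
27s^4 = 1.14×10⁻²²  ⇒  s^4 = 4.22×10⁻²⁴
s = 1.43×10⁻⁶ M

1.43×10⁻⁶ M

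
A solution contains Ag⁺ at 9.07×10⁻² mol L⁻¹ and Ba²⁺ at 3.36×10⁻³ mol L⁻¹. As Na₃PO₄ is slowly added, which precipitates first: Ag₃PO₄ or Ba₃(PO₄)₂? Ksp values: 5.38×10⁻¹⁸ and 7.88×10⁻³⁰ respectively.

The threshold for precipitation is Q = Ksp.
For Ag₃PO₄: [PO₄³⁻] = (Ksp/[Ag⁺]^3) = 7.21×10⁻¹⁵ mol L⁻¹
For Ba₃(PO₄)₂: [PO₄³⁻] = (Ksp/[Ba²⁺]^3)^(1/2) = 1.44×10⁻¹¹ mol L⁻¹
The smaller threshold [PO₄³⁻] is reached first, so Ag₃PO₄ precipitates first.

Ag₃PO₄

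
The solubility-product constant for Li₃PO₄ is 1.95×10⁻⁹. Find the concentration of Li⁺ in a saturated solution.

Li₃PO₄(s) ⇌ 3 Li⁺(aq) + PO₄³⁻(aq)
With molar solubility s: [Li⁺] = 3s, [PO₄³⁻] = s.
Ksp = [Li⁺]^3[PO₄³⁻] = (3s)^3 · s = 27s^4 = 1.95×10⁻⁹
s = 2.92×10⁻³ mol L⁻¹
[Li⁺] = 3s = 8.75×10⁻³ mol L⁻¹

8.75×10⁻³ M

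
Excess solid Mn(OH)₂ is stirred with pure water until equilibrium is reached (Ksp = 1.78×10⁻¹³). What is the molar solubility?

Mn(OH)₂(s) ⇌ Mn²⁺(aq) + 2 OH⁻(aq)
If s mol/L of Mn(OH)₂ dissolves, [Mn²⁺] = s and [OH⁻] = 2s.
Ksp = [Mn²⁺][OH⁻]^2 = s · (2s)^2 = 4s^3
4s^3 = 1.78×10⁻¹³  ⇒  s^3 = 4.45×10⁻¹⁴
s = 3.54×10⁻⁵ mol L⁻¹

3.54×10⁻⁵ M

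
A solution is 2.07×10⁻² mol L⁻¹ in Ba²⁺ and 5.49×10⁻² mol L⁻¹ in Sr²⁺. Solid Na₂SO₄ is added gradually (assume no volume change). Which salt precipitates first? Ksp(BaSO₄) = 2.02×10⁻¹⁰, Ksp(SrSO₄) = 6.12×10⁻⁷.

The threshold for precipitation is Q = Ksp.
For BaSO₄: [SO₄²⁻] = (Ksp/[Ba²⁺]) = 9.76×10⁻⁹ mol L⁻¹
For SrSO₄: [SO₄²⁻] = (Ksp/[Sr²⁺]) = 1.11×10⁻⁵ mol L⁻¹
BaSO₄ requires the lower [SO₄²⁻], so it precipitates first.

BaSO₄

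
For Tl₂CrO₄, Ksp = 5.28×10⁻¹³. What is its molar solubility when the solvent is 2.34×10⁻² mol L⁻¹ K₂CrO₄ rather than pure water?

2.38×10⁻⁶ M

Tl₂CrO₄(s) ⇌ 2 Tl⁺(aq) + CrO₄²⁻(aq)
CrO₄²⁻ is already present at 2.34×10⁻² mol L⁻¹. If s mol/L of Tl₂CrO₄ dissolves, [Tl⁺] = 2s while [CrO₄²⁻] ≈ 2.34×10⁻² mol L⁻¹.
Ksp = [Tl⁺]^2[CrO₄²⁻] = (2s)^2(2.34×10⁻²)
(2s)^2 = 5.28×10⁻¹³ / (2.34×10⁻²) = 2.26×10⁻¹¹
s = 2.38×10⁻⁶ mol L⁻¹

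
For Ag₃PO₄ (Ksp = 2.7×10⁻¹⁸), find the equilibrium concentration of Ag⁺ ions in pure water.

5.3×10⁻⁵ M

Ag₃PO₄(s) ⇌ 3 Ag⁺(aq) + PO₄³⁻(aq)
Let s be the molar solubility. Then [Ag⁺] = 3s and [PO₄³⁻] = s.
Ksp = [Ag⁺]^3[PO₄³⁻] = (3s)^3 · s = 27s^4 = 2.7×10⁻¹⁸
s = 1.8×10⁻⁵ mol/L
[Ag⁺] = 3s = 5.3×10⁻⁵ mol/L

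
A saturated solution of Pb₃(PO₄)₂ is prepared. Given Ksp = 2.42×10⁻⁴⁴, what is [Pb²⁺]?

2.22×10⁻⁹ M

Pb₃(PO₄)₂(s) ⇌ 3 Pb²⁺(aq) + 2 PO₄³⁻(aq)
For each mole of Pb₃(PO₄)₂ that dissolves per liter, [Pb²⁺] = 3s and [PO₄³⁻] = 2s; let s denote this solubility.
Ksp = [Pb²⁺]^3[PO₄³⁻]^2 = (3s)^3 · (2s)^2 = 108s^5 = 2.42×10⁻⁴⁴
s = 7.41×10⁻¹⁰ mol L⁻¹
[Pb²⁺] = 3s = 2.22×10⁻⁹ mol L⁻¹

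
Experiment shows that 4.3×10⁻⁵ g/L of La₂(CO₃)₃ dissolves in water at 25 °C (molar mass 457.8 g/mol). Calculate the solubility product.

Ksp = 7.9×10⁻³⁴

s = (4.3×10⁻⁵ g L⁻¹)/(457.8 g mol⁻¹) = 9.393×10⁻⁸ M
La₂(CO₃)₃(s) ⇌ 2 La³⁺(aq) + 3 CO₃²⁻(aq)
For each mole of La₂(CO₃)₃ that dissolves per liter, [La³⁺] = 2s and [CO₃²⁻] = 3s; let s denote this solubility.
Ksp = [La³⁺]^2[CO₃²⁻]^3 = (2s)^2 · (3s)^3 = 108s^5
Ksp = 108 × (9.393×10⁻⁸)^5 = 7.9×10⁻³⁴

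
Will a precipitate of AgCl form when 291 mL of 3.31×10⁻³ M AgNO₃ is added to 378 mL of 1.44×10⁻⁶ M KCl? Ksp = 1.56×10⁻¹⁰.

Total volume after mixing = 291 + 378 = 669 mL.
[Ag⁺] = (3.31×10⁻³)(291)/669 = 1.44×10⁻³ M
[Cl⁻] = (1.44×10⁻⁶)(378)/669 = 8.14×10⁻⁷ M
Q = [Ag⁺][Cl⁻] = 1.17×10⁻⁹
Since Q (1.17×10⁻⁹) exceeds Ksp (1.56×10⁻¹⁰), AgCl will precipitate.

Yes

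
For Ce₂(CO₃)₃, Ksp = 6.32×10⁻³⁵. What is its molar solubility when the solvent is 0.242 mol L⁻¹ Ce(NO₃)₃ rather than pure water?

3.42×10⁻¹² M

Ce₂(CO₃)₃(s) ⇌ 2 Ce³⁺(aq) + 3 CO₃²⁻(aq)
With Ce³⁺ already at 0.242 mol L⁻¹ and s small, take [Ce³⁺] ≈ 0.242 mol L⁻¹ and [CO₃²⁻] = 3s.
Ksp = [Ce³⁺]^2[CO₃²⁻]^3 = (0.242)^2(3s)^3
(3s)^3 = 6.32×10⁻³⁵ / (0.242)^2 = 1.08×10⁻³³
s = 3.42×10⁻¹² mol L⁻¹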